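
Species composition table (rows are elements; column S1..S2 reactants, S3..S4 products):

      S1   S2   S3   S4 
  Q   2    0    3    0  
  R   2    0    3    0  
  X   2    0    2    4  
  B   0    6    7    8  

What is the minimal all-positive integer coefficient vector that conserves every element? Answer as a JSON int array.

Coefficients: [6, 6, 4, 1]

Q: 6·2+6·0 = 12 | 4·3+1·0 = 12
R: 6·2+6·0 = 12 | 4·3+1·0 = 12
X: 6·2+6·0 = 12 | 4·2+1·4 = 12
B: 6·0+6·6 = 36 | 4·7+1·8 = 36
gcd(6,6,4,1) = 1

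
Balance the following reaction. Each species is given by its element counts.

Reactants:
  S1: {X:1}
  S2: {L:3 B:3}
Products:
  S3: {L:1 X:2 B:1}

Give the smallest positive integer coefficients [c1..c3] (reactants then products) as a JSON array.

L: 6·0+1·3 = 3 | 3·1 = 3
X: 6·1+1·0 = 6 | 3·2 = 6
B: 6·0+1·3 = 3 | 3·1 = 3
gcd(6,1,3) = 1

Coefficients: [6, 1, 3]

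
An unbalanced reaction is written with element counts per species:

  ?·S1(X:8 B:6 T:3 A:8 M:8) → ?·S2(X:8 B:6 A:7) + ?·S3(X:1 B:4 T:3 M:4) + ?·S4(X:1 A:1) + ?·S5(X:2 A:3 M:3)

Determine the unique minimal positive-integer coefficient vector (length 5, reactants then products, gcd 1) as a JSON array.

Coefficients: [3, 1, 3, 5, 4]

X: 3·8 = 24 | 1·8+3·1+5·1+4·2 = 24
B: 3·6 = 18 | 1·6+3·4+5·0+4·0 = 18
T: 3·3 = 9 | 1·0+3·3+5·0+4·0 = 9
A: 3·8 = 24 | 1·7+3·0+5·1+4·3 = 24
M: 3·8 = 24 | 1·0+3·4+5·0+4·3 = 24
gcd(3,1,3,5,4) = 1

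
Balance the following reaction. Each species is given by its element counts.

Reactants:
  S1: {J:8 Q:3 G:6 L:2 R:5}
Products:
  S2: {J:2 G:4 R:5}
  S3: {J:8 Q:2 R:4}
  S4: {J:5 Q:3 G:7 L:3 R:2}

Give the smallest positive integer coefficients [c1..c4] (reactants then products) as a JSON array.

Coefficients: [6, 2, 3, 4]

J: 6·8 = 48 | 2·2+3·8+4·5 = 48
Q: 6·3 = 18 | 2·0+3·2+4·3 = 18
G: 6·6 = 36 | 2·4+3·0+4·7 = 36
L: 6·2 = 12 | 2·0+3·0+4·3 = 12
R: 6·5 = 30 | 2·5+3·4+4·2 = 30
gcd(6,2,3,4) = 1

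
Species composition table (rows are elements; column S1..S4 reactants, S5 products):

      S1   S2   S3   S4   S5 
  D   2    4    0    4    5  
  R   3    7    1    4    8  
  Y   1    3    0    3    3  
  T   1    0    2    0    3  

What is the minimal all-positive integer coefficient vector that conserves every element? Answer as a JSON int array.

D: 6·2+1·4+3·0+1·4 = 20 | 4·5 = 20
R: 6·3+1·7+3·1+1·4 = 32 | 4·8 = 32
Y: 6·1+1·3+3·0+1·3 = 12 | 4·3 = 12
T: 6·1+1·0+3·2+1·0 = 12 | 4·3 = 12
gcd(6,1,3,1,4) = 1

Coefficients: [6, 1, 3, 1, 4]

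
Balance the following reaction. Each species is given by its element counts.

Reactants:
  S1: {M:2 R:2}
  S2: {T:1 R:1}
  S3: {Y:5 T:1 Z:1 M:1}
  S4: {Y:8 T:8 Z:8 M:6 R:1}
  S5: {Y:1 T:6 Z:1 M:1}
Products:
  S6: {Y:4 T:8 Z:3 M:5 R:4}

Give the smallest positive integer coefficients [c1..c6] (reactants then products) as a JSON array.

Y: 5·0+5·0+1·5+1·8+3·1 = 16 | 4·4 = 16
T: 5·0+5·1+1·1+1·8+3·6 = 32 | 4·8 = 32
Z: 5·0+5·0+1·1+1·8+3·1 = 12 | 4·3 = 12
M: 5·2+5·0+1·1+1·6+3·1 = 20 | 4·5 = 20
R: 5·2+5·1+1·0+1·1+3·0 = 16 | 4·4 = 16
gcd(5,5,1,1,3,4) = 1

Coefficients: [5, 5, 1, 1, 3, 4]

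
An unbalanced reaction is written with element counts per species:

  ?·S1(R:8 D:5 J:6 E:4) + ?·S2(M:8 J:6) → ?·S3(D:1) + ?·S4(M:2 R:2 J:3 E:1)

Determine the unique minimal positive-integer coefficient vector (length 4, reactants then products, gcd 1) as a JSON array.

Coefficients: [1, 1, 5, 4]

M: 1·0+1·8 = 8 | 5·0+4·2 = 8
R: 1·8+1·0 = 8 | 5·0+4·2 = 8
D: 1·5+1·0 = 5 | 5·1+4·0 = 5
J: 1·6+1·6 = 12 | 5·0+4·3 = 12
E: 1·4+1·0 = 4 | 5·0+4·1 = 4
gcd(1,1,5,4) = 1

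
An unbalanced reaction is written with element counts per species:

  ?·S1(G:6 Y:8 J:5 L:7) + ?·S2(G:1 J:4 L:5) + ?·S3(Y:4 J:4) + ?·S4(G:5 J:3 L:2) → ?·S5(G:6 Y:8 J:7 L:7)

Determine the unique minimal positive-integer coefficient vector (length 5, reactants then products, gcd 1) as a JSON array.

G: 4·6+1·1+2·0+1·5 = 30 | 5·6 = 30
Y: 4·8+1·0+2·4+1·0 = 40 | 5·8 = 40
J: 4·5+1·4+2·4+1·3 = 35 | 5·7 = 35
L: 4·7+1·5+2·0+1·2 = 35 | 5·7 = 35
gcd(4,1,2,1,5) = 1

Coefficients: [4, 1, 2, 1, 5]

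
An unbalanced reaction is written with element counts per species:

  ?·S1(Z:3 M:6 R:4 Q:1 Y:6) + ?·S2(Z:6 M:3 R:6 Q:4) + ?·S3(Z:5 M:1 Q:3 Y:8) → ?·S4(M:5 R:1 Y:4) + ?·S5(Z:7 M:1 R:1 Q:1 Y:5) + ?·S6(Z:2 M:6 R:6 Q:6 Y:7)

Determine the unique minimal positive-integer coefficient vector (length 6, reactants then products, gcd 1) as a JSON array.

Z: 3·3+2·6+4·5 = 41 | 1·0+5·7+3·2 = 41
M: 3·6+2·3+4·1 = 28 | 1·5+5·1+3·6 = 28
R: 3·4+2·6+4·0 = 24 | 1·1+5·1+3·6 = 24
Q: 3·1+2·4+4·3 = 23 | 1·0+5·1+3·6 = 23
Y: 3·6+2·0+4·8 = 50 | 1·4+5·5+3·7 = 50
gcd(3,2,4,1,5,3) = 1

Coefficients: [3, 2, 4, 1, 5, 3]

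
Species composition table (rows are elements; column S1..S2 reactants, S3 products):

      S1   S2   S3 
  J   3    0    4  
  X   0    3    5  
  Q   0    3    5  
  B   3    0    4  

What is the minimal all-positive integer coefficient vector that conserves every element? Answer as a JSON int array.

J: 4·3+5·0 = 12 | 3·4 = 12
X: 4·0+5·3 = 15 | 3·5 = 15
Q: 4·0+5·3 = 15 | 3·5 = 15
B: 4·3+5·0 = 12 | 3·4 = 12
gcd(4,5,3) = 1

Coefficients: [4, 5, 3]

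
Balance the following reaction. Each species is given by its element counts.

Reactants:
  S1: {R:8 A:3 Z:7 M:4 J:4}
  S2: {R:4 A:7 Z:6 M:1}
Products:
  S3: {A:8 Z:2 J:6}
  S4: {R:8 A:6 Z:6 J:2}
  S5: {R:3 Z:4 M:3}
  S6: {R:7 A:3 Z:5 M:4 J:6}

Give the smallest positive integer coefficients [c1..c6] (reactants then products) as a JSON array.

R: 6·8+2·4 = 56 | 1·0+3·8+6·3+2·7 = 56
A: 6·3+2·7 = 32 | 1·8+3·6+6·0+2·3 = 32
Z: 6·7+2·6 = 54 | 1·2+3·6+6·4+2·5 = 54
M: 6·4+2·1 = 26 | 1·0+3·0+6·3+2·4 = 26
J: 6·4+2·0 = 24 | 1·6+3·2+6·0+2·6 = 24
gcd(6,2,1,3,6,2) = 1

Coefficients: [6, 2, 1, 3, 6, 2]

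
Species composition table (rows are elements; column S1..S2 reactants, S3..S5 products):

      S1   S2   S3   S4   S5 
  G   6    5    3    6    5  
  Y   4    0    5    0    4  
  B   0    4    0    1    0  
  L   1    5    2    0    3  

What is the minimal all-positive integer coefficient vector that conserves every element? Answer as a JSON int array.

Coefficients: [6, 1, 4, 4, 1]

G: 6·6+1·5 = 41 | 4·3+4·6+1·5 = 41
Y: 6·4+1·0 = 24 | 4·5+4·0+1·4 = 24
B: 6·0+1·4 = 4 | 4·0+4·1+1·0 = 4
L: 6·1+1·5 = 11 | 4·2+4·0+1·3 = 11
gcd(6,1,4,4,1) = 1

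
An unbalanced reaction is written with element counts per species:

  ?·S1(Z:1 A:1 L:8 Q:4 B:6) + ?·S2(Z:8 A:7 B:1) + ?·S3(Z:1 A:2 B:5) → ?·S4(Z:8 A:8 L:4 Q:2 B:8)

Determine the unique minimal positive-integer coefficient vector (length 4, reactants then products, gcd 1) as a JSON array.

Coefficients: [3, 5, 5, 6]

Z: 3·1+5·8+5·1 = 48 | 6·8 = 48
A: 3·1+5·7+5·2 = 48 | 6·8 = 48
L: 3·8+5·0+5·0 = 24 | 6·4 = 24
Q: 3·4+5·0+5·0 = 12 | 6·2 = 12
B: 3·6+5·1+5·5 = 48 | 6·8 = 48
gcd(3,5,5,6) = 1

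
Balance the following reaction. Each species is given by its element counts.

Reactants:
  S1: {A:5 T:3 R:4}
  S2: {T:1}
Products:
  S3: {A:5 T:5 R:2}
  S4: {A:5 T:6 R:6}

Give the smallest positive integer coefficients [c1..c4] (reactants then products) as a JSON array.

A: 2·5+5·0 = 10 | 1·5+1·5 = 10
T: 2·3+5·1 = 11 | 1·5+1·6 = 11
R: 2·4+5·0 = 8 | 1·2+1·6 = 8
gcd(2,5,1,1) = 1

Coefficients: [2, 5, 1, 1]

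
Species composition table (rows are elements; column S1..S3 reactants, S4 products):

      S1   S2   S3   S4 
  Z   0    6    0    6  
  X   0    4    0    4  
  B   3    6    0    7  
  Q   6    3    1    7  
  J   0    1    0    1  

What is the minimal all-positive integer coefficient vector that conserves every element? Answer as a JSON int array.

Coefficients: [1, 3, 6, 3]

Z: 1·0+3·6+6·0 = 18 | 3·6 = 18
X: 1·0+3·4+6·0 = 12 | 3·4 = 12
B: 1·3+3·6+6·0 = 21 | 3·7 = 21
Q: 1·6+3·3+6·1 = 21 | 3·7 = 21
J: 1·0+3·1+6·0 = 3 | 3·1 = 3
gcd(1,3,6,3) = 1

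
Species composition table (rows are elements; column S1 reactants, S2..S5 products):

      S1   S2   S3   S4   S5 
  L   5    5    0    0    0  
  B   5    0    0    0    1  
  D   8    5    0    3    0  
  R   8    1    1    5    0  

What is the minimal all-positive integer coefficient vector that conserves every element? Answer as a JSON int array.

L: 1·5 = 5 | 1·5+2·0+1·0+5·0 = 5
B: 1·5 = 5 | 1·0+2·0+1·0+5·1 = 5
D: 1·8 = 8 | 1·5+2·0+1·3+5·0 = 8
R: 1·8 = 8 | 1·1+2·1+1·5+5·0 = 8
gcd(1,1,2,1,5) = 1

Coefficients: [1, 1, 2, 1, 5]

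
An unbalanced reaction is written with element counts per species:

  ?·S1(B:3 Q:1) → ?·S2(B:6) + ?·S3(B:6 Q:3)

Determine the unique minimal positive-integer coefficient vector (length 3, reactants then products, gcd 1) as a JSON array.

Coefficients: [6, 1, 2]

B: 6·3 = 18 | 1·6+2·6 = 18
Q: 6·1 = 6 | 1·0+2·3 = 6
gcd(6,1,2) = 1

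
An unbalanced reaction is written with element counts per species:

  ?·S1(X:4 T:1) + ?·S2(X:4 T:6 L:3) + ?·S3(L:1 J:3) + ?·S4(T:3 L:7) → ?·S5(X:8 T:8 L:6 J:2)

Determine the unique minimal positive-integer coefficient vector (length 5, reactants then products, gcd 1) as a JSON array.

X: 3·4+3·4+2·0+1·0 = 24 | 3·8 = 24
T: 3·1+3·6+2·0+1·3 = 24 | 3·8 = 24
L: 3·0+3·3+2·1+1·7 = 18 | 3·6 = 18
J: 3·0+3·0+2·3+1·0 = 6 | 3·2 = 6
gcd(3,3,2,1,3) = 1

Coefficients: [3, 3, 2, 1, 3]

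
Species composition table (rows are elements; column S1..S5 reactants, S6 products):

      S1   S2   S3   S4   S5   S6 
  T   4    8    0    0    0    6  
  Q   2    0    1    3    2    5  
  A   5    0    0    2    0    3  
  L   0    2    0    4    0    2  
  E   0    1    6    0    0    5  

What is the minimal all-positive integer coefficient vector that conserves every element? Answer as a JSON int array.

T: 2·4+2·8+3·0+1·0+5·0 = 24 | 4·6 = 24
Q: 2·2+2·0+3·1+1·3+5·2 = 20 | 4·5 = 20
A: 2·5+2·0+3·0+1·2+5·0 = 12 | 4·3 = 12
L: 2·0+2·2+3·0+1·4+5·0 = 8 | 4·2 = 8
E: 2·0+2·1+3·6+1·0+5·0 = 20 | 4·5 = 20
gcd(2,2,3,1,5,4) = 1

Coefficients: [2, 2, 3, 1, 5, 4]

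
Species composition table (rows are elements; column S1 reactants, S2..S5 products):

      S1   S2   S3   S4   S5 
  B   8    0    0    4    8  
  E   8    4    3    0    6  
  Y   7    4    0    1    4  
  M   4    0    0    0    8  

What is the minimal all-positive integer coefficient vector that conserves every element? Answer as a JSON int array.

Coefficients: [6, 6, 2, 6, 3]

B: 6·8 = 48 | 6·0+2·0+6·4+3·8 = 48
E: 6·8 = 48 | 6·4+2·3+6·0+3·6 = 48
Y: 6·7 = 42 | 6·4+2·0+6·1+3·4 = 42
M: 6·4 = 24 | 6·0+2·0+6·0+3·8 = 24
gcd(6,6,2,6,3) = 1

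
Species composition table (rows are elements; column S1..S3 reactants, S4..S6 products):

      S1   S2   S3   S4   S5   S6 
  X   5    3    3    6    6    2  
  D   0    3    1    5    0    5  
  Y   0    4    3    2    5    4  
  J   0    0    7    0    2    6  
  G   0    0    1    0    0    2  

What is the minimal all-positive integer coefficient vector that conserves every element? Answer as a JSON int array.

X: 4·5+6·3+2·3 = 44 | 3·6+4·6+1·2 = 44
D: 4·0+6·3+2·1 = 20 | 3·5+4·0+1·5 = 20
Y: 4·0+6·4+2·3 = 30 | 3·2+4·5+1·4 = 30
J: 4·0+6·0+2·7 = 14 | 3·0+4·2+1·6 = 14
G: 4·0+6·0+2·1 = 2 | 3·0+4·0+1·2 = 2
gcd(4,6,2,3,4,1) = 1

Coefficients: [4, 6, 2, 3, 4, 1]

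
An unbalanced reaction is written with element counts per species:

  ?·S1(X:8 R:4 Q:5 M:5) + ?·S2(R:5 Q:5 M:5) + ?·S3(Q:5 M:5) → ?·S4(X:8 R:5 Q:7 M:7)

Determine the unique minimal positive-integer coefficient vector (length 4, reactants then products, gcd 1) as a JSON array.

Coefficients: [5, 1, 1, 5]

X: 5·8+1·0+1·0 = 40 | 5·8 = 40
R: 5·4+1·5+1·0 = 25 | 5·5 = 25
Q: 5·5+1·5+1·5 = 35 | 5·7 = 35
M: 5·5+1·5+1·5 = 35 | 5·7 = 35
gcd(5,1,1,5) = 1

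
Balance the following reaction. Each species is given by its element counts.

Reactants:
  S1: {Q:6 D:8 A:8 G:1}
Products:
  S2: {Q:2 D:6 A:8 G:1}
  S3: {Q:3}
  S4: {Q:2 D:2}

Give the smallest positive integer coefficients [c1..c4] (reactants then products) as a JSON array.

Coefficients: [3, 3, 2, 3]

Q: 3·6 = 18 | 3·2+2·3+3·2 = 18
D: 3·8 = 24 | 3·6+2·0+3·2 = 24
A: 3·8 = 24 | 3·8+2·0+3·0 = 24
G: 3·1 = 3 | 3·1+2·0+3·0 = 3
gcd(3,3,2,3) = 1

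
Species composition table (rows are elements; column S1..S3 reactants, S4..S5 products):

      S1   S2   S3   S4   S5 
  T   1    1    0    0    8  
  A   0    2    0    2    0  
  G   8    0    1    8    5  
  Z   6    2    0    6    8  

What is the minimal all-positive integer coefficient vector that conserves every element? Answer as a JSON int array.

Coefficients: [4, 4, 5, 4, 1]

T: 4·1+4·1+5·0 = 8 | 4·0+1·8 = 8
A: 4·0+4·2+5·0 = 8 | 4·2+1·0 = 8
G: 4·8+4·0+5·1 = 37 | 4·8+1·5 = 37
Z: 4·6+4·2+5·0 = 32 | 4·6+1·8 = 32
gcd(4,4,5,4,1) = 1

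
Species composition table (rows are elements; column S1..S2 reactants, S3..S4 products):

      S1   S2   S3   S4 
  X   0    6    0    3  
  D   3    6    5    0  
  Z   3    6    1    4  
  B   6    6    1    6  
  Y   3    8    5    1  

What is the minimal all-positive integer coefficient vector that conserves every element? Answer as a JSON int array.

Coefficients: [4, 3, 6, 6]

X: 4·0+3·6 = 18 | 6·0+6·3 = 18
D: 4·3+3·6 = 30 | 6·5+6·0 = 30
Z: 4·3+3·6 = 30 | 6·1+6·4 = 30
B: 4·6+3·6 = 42 | 6·1+6·6 = 42
Y: 4·3+3·8 = 36 | 6·5+6·1 = 36
gcd(4,3,6,6) = 1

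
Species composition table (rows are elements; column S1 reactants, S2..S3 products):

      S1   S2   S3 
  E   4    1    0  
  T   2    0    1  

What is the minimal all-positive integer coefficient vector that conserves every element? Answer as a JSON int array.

E: 1·4 = 4 | 4·1+2·0 = 4
T: 1·2 = 2 | 4·0+2·1 = 2
gcd(1,4,2) = 1

Coefficients: [1, 4, 2]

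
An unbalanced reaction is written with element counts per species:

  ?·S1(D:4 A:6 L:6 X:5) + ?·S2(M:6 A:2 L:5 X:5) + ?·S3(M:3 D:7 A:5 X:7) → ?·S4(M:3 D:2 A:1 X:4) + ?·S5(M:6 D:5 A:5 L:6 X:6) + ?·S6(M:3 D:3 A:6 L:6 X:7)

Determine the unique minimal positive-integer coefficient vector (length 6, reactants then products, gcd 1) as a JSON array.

Coefficients: [3, 6, 4, 5, 3, 5]

M: 3·0+6·6+4·3 = 48 | 5·3+3·6+5·3 = 48
D: 3·4+6·0+4·7 = 40 | 5·2+3·5+5·3 = 40
A: 3·6+6·2+4·5 = 50 | 5·1+3·5+5·6 = 50
L: 3·6+6·5+4·0 = 48 | 5·0+3·6+5·6 = 48
X: 3·5+6·5+4·7 = 73 | 5·4+3·6+5·7 = 73
gcd(3,6,4,5,3,5) = 1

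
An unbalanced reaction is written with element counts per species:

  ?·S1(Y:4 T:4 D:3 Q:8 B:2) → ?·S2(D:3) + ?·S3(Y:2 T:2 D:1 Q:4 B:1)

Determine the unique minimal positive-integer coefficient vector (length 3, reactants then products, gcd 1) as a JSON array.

Y: 3·4 = 12 | 1·0+6·2 = 12
T: 3·4 = 12 | 1·0+6·2 = 12
D: 3·3 = 9 | 1·3+6·1 = 9
Q: 3·8 = 24 | 1·0+6·4 = 24
B: 3·2 = 6 | 1·0+6·1 = 6
gcd(3,1,6) = 1

Coefficients: [3, 1, 6]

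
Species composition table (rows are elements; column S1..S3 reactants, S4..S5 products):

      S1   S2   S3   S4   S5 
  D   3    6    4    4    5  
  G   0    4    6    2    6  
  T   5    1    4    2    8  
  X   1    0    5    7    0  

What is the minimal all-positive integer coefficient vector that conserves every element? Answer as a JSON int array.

Coefficients: [5, 1, 6, 5, 5]

D: 5·3+1·6+6·4 = 45 | 5·4+5·5 = 45
G: 5·0+1·4+6·6 = 40 | 5·2+5·6 = 40
T: 5·5+1·1+6·4 = 50 | 5·2+5·8 = 50
X: 5·1+1·0+6·5 = 35 | 5·7+5·0 = 35
gcd(5,1,6,5,5) = 1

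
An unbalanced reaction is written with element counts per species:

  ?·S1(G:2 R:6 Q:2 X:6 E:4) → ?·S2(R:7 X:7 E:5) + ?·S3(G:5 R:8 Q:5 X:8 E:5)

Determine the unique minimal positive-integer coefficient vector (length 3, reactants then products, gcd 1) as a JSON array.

Coefficients: [5, 2, 2]

G: 5·2 = 10 | 2·0+2·5 = 10
R: 5·6 = 30 | 2·7+2·8 = 30
Q: 5·2 = 10 | 2·0+2·5 = 10
X: 5·6 = 30 | 2·7+2·8 = 30
E: 5·4 = 20 | 2·5+2·5 = 20
gcd(5,2,2) = 1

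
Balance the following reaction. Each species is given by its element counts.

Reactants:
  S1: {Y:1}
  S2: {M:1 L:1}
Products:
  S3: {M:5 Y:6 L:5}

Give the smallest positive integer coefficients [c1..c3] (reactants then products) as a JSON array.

Coefficients: [6, 5, 1]

M: 6·0+5·1 = 5 | 1·5 = 5
Y: 6·1+5·0 = 6 | 1·6 = 6
L: 6·0+5·1 = 5 | 1·5 = 5
gcd(6,5,1) = 1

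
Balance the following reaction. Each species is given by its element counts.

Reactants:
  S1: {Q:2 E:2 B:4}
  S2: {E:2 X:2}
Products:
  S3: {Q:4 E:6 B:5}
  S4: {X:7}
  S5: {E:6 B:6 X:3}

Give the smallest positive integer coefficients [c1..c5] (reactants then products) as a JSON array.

Coefficients: [4, 5, 2, 1, 1]

Q: 4·2+5·0 = 8 | 2·4+1·0+1·0 = 8
E: 4·2+5·2 = 18 | 2·6+1·0+1·6 = 18
B: 4·4+5·0 = 16 | 2·5+1·0+1·6 = 16
X: 4·0+5·2 = 10 | 2·0+1·7+1·3 = 10
gcd(4,5,2,1,1) = 1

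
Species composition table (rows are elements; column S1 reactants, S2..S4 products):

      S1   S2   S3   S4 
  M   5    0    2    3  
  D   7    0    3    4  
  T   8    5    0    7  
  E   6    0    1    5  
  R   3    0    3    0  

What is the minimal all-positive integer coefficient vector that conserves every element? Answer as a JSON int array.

Coefficients: [5, 1, 5, 5]

M: 5·5 = 25 | 1·0+5·2+5·3 = 25
D: 5·7 = 35 | 1·0+5·3+5·4 = 35
T: 5·8 = 40 | 1·5+5·0+5·7 = 40
E: 5·6 = 30 | 1·0+5·1+5·5 = 30
R: 5·3 = 15 | 1·0+5·3+5·0 = 15
gcd(5,1,5,5) = 1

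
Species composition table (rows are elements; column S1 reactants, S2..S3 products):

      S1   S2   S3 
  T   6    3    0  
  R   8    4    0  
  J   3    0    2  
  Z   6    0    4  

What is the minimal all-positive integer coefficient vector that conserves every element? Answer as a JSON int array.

T: 2·6 = 12 | 4·3+3·0 = 12
R: 2·8 = 16 | 4·4+3·0 = 16
J: 2·3 = 6 | 4·0+3·2 = 6
Z: 2·6 = 12 | 4·0+3·4 = 12
gcd(2,4,3) = 1

Coefficients: [2, 4, 3]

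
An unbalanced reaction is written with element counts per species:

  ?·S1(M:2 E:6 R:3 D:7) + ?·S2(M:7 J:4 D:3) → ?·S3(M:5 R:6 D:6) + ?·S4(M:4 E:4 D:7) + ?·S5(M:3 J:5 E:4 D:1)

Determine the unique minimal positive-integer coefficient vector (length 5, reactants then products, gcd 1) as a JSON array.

Coefficients: [6, 5, 3, 5, 4]

M: 6·2+5·7 = 47 | 3·5+5·4+4·3 = 47
J: 6·0+5·4 = 20 | 3·0+5·0+4·5 = 20
E: 6·6+5·0 = 36 | 3·0+5·4+4·4 = 36
R: 6·3+5·0 = 18 | 3·6+5·0+4·0 = 18
D: 6·7+5·3 = 57 | 3·6+5·7+4·1 = 57
gcd(6,5,3,5,4) = 1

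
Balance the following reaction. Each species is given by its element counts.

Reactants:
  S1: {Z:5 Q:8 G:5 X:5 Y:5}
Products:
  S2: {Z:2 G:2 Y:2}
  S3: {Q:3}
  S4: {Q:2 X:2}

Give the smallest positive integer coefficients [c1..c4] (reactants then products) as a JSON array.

Coefficients: [2, 5, 2, 5]

Z: 2·5 = 10 | 5·2+2·0+5·0 = 10
Q: 2·8 = 16 | 5·0+2·3+5·2 = 16
G: 2·5 = 10 | 5·2+2·0+5·0 = 10
X: 2·5 = 10 | 5·0+2·0+5·2 = 10
Y: 2·5 = 10 | 5·2+2·0+5·0 = 10
gcd(2,5,2,5) = 1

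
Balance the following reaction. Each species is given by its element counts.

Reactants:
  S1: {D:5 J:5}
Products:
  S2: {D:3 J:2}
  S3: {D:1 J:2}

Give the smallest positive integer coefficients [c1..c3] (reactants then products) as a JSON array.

D: 4·5 = 20 | 5·3+5·1 = 20
J: 4·5 = 20 | 5·2+5·2 = 20
gcd(4,5,5) = 1

Coefficients: [4, 5, 5]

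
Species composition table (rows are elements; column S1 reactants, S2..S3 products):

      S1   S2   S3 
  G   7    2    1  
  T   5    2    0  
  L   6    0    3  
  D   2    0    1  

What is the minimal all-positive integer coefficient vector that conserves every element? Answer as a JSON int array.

G: 2·7 = 14 | 5·2+4·1 = 14
T: 2·5 = 10 | 5·2+4·0 = 10
L: 2·6 = 12 | 5·0+4·3 = 12
D: 2·2 = 4 | 5·0+4·1 = 4
gcd(2,5,4) = 1

Coefficients: [2, 5, 4]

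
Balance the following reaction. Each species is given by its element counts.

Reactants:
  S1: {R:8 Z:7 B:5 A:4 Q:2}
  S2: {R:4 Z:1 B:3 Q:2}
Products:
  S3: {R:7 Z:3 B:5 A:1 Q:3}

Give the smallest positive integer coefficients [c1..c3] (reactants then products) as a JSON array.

R: 1·8+5·4 = 28 | 4·7 = 28
Z: 1·7+5·1 = 12 | 4·3 = 12
B: 1·5+5·3 = 20 | 4·5 = 20
A: 1·4+5·0 = 4 | 4·1 = 4
Q: 1·2+5·2 = 12 | 4·3 = 12
gcd(1,5,4) = 1

Coefficients: [1, 5, 4]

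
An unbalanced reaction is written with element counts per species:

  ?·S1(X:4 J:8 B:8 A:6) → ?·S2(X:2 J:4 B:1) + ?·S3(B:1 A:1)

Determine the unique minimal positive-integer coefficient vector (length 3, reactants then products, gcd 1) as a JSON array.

X: 1·4 = 4 | 2·2+6·0 = 4
J: 1·8 = 8 | 2·4+6·0 = 8
B: 1·8 = 8 | 2·1+6·1 = 8
A: 1·6 = 6 | 2·0+6·1 = 6
gcd(1,2,6) = 1

Coefficients: [1, 2, 6]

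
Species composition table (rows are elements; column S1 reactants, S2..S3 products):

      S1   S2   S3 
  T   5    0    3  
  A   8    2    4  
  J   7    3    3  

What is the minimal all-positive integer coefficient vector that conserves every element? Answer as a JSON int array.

Coefficients: [3, 2, 5]

T: 3·5 = 15 | 2·0+5·3 = 15
A: 3·8 = 24 | 2·2+5·4 = 24
J: 3·7 = 21 | 2·3+5·3 = 21
gcd(3,2,5) = 1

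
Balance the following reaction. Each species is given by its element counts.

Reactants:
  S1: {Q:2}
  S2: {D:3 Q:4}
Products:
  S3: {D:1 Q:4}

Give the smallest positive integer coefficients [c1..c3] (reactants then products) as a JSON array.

Coefficients: [4, 1, 3]

D: 4·0+1·3 = 3 | 3·1 = 3
Q: 4·2+1·4 = 12 | 3·4 = 12
gcd(4,1,3) = 1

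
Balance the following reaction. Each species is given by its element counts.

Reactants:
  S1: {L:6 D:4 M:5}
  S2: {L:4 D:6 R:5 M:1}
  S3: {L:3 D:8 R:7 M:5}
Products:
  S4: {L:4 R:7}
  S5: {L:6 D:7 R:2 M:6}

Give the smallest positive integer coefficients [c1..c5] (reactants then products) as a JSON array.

L: 5·6+1·4+2·3 = 40 | 1·4+6·6 = 40
D: 5·4+1·6+2·8 = 42 | 1·0+6·7 = 42
R: 5·0+1·5+2·7 = 19 | 1·7+6·2 = 19
M: 5·5+1·1+2·5 = 36 | 1·0+6·6 = 36
gcd(5,1,2,1,6) = 1

Coefficients: [5, 1, 2, 1, 6]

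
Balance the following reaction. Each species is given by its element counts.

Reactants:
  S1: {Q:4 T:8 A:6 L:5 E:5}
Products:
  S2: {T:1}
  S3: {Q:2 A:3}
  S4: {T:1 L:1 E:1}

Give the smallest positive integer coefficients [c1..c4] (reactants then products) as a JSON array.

Coefficients: [1, 3, 2, 5]

Q: 1·4 = 4 | 3·0+2·2+5·0 = 4
T: 1·8 = 8 | 3·1+2·0+5·1 = 8
A: 1·6 = 6 | 3·0+2·3+5·0 = 6
L: 1·5 = 5 | 3·0+2·0+5·1 = 5
E: 1·5 = 5 | 3·0+2·0+5·1 = 5
gcd(1,3,2,5) = 1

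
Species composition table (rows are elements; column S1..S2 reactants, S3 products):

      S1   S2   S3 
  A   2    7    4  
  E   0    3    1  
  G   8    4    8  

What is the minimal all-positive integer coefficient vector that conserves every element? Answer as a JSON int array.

Coefficients: [5, 2, 6]

A: 5·2+2·7 = 24 | 6·4 = 24
E: 5·0+2·3 = 6 | 6·1 = 6
G: 5·8+2·4 = 48 | 6·8 = 48
gcd(5,2,6) = 1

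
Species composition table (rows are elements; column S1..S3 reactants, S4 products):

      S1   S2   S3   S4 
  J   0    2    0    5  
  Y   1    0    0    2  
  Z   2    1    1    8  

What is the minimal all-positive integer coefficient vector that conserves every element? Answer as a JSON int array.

Coefficients: [4, 5, 3, 2]

J: 4·0+5·2+3·0 = 10 | 2·5 = 10
Y: 4·1+5·0+3·0 = 4 | 2·2 = 4
Z: 4·2+5·1+3·1 = 16 | 2·8 = 16
gcd(4,5,3,2) = 1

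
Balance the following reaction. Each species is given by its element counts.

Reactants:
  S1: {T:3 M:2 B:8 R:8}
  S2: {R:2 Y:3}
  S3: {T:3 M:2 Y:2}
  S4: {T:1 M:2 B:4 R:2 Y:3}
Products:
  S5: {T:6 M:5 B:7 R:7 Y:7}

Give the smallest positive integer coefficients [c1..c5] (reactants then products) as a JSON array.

Coefficients: [2, 3, 5, 3, 4]

T: 2·3+3·0+5·3+3·1 = 24 | 4·6 = 24
M: 2·2+3·0+5·2+3·2 = 20 | 4·5 = 20
B: 2·8+3·0+5·0+3·4 = 28 | 4·7 = 28
R: 2·8+3·2+5·0+3·2 = 28 | 4·7 = 28
Y: 2·0+3·3+5·2+3·3 = 28 | 4·7 = 28
gcd(2,3,5,3,4) = 1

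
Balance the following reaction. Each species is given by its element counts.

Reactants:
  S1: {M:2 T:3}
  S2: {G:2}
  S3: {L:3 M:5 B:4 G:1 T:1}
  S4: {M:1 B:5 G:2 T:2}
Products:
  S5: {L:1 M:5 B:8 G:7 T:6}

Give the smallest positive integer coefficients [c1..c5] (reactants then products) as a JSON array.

L: 3·0+6·0+1·3+4·0 = 3 | 3·1 = 3
M: 3·2+6·0+1·5+4·1 = 15 | 3·5 = 15
B: 3·0+6·0+1·4+4·5 = 24 | 3·8 = 24
G: 3·0+6·2+1·1+4·2 = 21 | 3·7 = 21
T: 3·3+6·0+1·1+4·2 = 18 | 3·6 = 18
gcd(3,6,1,4,3) = 1

Coefficients: [3, 6, 1, 4, 3]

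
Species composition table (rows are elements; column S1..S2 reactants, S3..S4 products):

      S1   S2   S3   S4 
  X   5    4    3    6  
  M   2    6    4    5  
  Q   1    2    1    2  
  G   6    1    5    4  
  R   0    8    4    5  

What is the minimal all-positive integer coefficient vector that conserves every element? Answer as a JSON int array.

X: 3·5+3·4 = 27 | 1·3+4·6 = 27
M: 3·2+3·6 = 24 | 1·4+4·5 = 24
Q: 3·1+3·2 = 9 | 1·1+4·2 = 9
G: 3·6+3·1 = 21 | 1·5+4·4 = 21
R: 3·0+3·8 = 24 | 1·4+4·5 = 24
gcd(3,3,1,4) = 1

Coefficients: [3, 3, 1, 4]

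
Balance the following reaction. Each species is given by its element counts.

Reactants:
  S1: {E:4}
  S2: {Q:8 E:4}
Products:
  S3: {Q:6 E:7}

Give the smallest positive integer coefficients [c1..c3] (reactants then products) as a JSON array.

Q: 4·0+3·8 = 24 | 4·6 = 24
E: 4·4+3·4 = 28 | 4·7 = 28
gcd(4,3,4) = 1

Coefficients: [4, 3, 4]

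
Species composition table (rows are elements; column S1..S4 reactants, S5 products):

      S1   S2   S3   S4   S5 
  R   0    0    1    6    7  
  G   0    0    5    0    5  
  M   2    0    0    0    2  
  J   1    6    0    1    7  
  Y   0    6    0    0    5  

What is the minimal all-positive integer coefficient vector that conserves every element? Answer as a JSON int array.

R: 6·0+5·0+6·1+6·6 = 42 | 6·7 = 42
G: 6·0+5·0+6·5+6·0 = 30 | 6·5 = 30
M: 6·2+5·0+6·0+6·0 = 12 | 6·2 = 12
J: 6·1+5·6+6·0+6·1 = 42 | 6·7 = 42
Y: 6·0+5·6+6·0+6·0 = 30 | 6·5 = 30
gcd(6,5,6,6,6) = 1

Coefficients: [6, 5, 6, 6, 6]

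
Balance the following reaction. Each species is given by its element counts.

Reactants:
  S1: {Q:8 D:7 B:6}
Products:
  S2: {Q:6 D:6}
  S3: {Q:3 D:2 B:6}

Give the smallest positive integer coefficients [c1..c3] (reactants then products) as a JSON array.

Coefficients: [6, 5, 6]

Q: 6·8 = 48 | 5·6+6·3 = 48
D: 6·7 = 42 | 5·6+6·2 = 42
B: 6·6 = 36 | 5·0+6·6 = 36
gcd(6,5,6) = 1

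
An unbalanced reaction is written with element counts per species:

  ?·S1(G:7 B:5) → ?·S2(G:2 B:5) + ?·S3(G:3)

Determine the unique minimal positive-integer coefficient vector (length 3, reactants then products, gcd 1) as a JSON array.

G: 3·7 = 21 | 3·2+5·3 = 21
B: 3·5 = 15 | 3·5+5·0 = 15
gcd(3,3,5) = 1

Coefficients: [3, 3, 5]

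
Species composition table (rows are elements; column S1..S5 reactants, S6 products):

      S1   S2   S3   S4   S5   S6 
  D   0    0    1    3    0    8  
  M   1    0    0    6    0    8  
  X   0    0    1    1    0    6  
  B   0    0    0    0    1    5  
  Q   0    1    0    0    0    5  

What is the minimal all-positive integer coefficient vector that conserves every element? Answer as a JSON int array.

D: 2·0+5·0+5·1+1·3+5·0 = 8 | 1·8 = 8
M: 2·1+5·0+5·0+1·6+5·0 = 8 | 1·8 = 8
X: 2·0+5·0+5·1+1·1+5·0 = 6 | 1·6 = 6
B: 2·0+5·0+5·0+1·0+5·1 = 5 | 1·5 = 5
Q: 2·0+5·1+5·0+1·0+5·0 = 5 | 1·5 = 5
gcd(2,5,5,1,5,1) = 1

Coefficients: [2, 5, 5, 1, 5, 1]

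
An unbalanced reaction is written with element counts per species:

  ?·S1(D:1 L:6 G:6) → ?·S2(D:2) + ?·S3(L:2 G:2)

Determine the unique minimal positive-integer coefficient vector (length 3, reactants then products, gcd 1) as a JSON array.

D: 2·1 = 2 | 1·2+6·0 = 2
L: 2·6 = 12 | 1·0+6·2 = 12
G: 2·6 = 12 | 1·0+6·2 = 12
gcd(2,1,6) = 1

Coefficients: [2, 1, 6]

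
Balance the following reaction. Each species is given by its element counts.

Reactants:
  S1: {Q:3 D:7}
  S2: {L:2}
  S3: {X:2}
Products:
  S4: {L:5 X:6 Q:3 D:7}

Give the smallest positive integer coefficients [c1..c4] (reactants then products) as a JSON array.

Coefficients: [2, 5, 6, 2]

L: 2·0+5·2+6·0 = 10 | 2·5 = 10
X: 2·0+5·0+6·2 = 12 | 2·6 = 12
Q: 2·3+5·0+6·0 = 6 | 2·3 = 6
D: 2·7+5·0+6·0 = 14 | 2·7 = 14
gcd(2,5,6,2) = 1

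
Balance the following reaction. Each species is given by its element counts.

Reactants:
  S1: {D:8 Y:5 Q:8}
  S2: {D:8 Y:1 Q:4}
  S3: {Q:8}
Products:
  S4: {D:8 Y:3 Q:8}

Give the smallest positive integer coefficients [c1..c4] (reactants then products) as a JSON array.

Coefficients: [2, 2, 1, 4]

D: 2·8+2·8+1·0 = 32 | 4·8 = 32
Y: 2·5+2·1+1·0 = 12 | 4·3 = 12
Q: 2·8+2·4+1·8 = 32 | 4·8 = 32
gcd(2,2,1,4) = 1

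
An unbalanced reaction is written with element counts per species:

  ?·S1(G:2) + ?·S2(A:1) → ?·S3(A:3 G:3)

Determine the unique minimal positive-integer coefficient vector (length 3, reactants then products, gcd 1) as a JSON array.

Coefficients: [3, 6, 2]

A: 3·0+6·1 = 6 | 2·3 = 6
G: 3·2+6·0 = 6 | 2·3 = 6
gcd(3,6,2) = 1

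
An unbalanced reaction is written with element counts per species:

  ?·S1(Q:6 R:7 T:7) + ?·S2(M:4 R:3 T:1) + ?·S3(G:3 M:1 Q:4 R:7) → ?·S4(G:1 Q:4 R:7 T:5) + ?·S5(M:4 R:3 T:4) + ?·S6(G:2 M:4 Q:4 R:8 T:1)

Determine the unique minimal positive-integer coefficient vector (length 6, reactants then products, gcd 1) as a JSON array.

Coefficients: [2, 5, 4, 2, 1, 5]

G: 2·0+5·0+4·3 = 12 | 2·1+1·0+5·2 = 12
M: 2·0+5·4+4·1 = 24 | 2·0+1·4+5·4 = 24
Q: 2·6+5·0+4·4 = 28 | 2·4+1·0+5·4 = 28
R: 2·7+5·3+4·7 = 57 | 2·7+1·3+5·8 = 57
T: 2·7+5·1+4·0 = 19 | 2·5+1·4+5·1 = 19
gcd(2,5,4,2,1,5) = 1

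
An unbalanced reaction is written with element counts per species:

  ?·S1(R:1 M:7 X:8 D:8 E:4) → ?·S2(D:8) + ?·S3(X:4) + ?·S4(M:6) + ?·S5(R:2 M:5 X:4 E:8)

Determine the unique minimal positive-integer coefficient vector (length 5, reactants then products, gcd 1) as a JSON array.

R: 4·1 = 4 | 4·0+6·0+3·0+2·2 = 4
M: 4·7 = 28 | 4·0+6·0+3·6+2·5 = 28
X: 4·8 = 32 | 4·0+6·4+3·0+2·4 = 32
D: 4·8 = 32 | 4·8+6·0+3·0+2·0 = 32
E: 4·4 = 16 | 4·0+6·0+3·0+2·8 = 16
gcd(4,4,6,3,2) = 1

Coefficients: [4, 4, 6, 3, 2]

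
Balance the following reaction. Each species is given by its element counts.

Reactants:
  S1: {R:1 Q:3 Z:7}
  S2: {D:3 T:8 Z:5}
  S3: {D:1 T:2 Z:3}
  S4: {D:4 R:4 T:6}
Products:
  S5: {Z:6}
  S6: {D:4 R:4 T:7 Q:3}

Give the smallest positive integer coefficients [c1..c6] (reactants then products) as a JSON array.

Coefficients: [4, 1, 1, 3, 6, 4]

D: 4·0+1·3+1·1+3·4 = 16 | 6·0+4·4 = 16
R: 4·1+1·0+1·0+3·4 = 16 | 6·0+4·4 = 16
T: 4·0+1·8+1·2+3·6 = 28 | 6·0+4·7 = 28
Q: 4·3+1·0+1·0+3·0 = 12 | 6·0+4·3 = 12
Z: 4·7+1·5+1·3+3·0 = 36 | 6·6+4·0 = 36
gcd(4,1,1,3,6,4) = 1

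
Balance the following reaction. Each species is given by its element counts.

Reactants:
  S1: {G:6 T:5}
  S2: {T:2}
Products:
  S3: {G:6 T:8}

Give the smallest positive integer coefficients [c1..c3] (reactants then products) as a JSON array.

G: 2·6+3·0 = 12 | 2·6 = 12
T: 2·5+3·2 = 16 | 2·8 = 16
gcd(2,3,2) = 1

Coefficients: [2, 3, 2]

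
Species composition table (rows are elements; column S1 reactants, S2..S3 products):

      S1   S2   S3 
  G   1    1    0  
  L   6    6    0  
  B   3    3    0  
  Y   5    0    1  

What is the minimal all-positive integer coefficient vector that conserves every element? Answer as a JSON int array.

G: 1·1 = 1 | 1·1+5·0 = 1
L: 1·6 = 6 | 1·6+5·0 = 6
B: 1·3 = 3 | 1·3+5·0 = 3
Y: 1·5 = 5 | 1·0+5·1 = 5
gcd(1,1,5) = 1

Coefficients: [1, 1, 5]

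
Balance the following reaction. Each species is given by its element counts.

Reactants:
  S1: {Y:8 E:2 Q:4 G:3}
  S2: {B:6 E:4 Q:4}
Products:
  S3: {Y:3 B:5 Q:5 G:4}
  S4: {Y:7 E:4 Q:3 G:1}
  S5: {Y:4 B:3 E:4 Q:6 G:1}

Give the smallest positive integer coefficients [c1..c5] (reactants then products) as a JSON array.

Y: 6·8+3·0 = 48 | 3·3+5·7+1·4 = 48
B: 6·0+3·6 = 18 | 3·5+5·0+1·3 = 18
E: 6·2+3·4 = 24 | 3·0+5·4+1·4 = 24
Q: 6·4+3·4 = 36 | 3·5+5·3+1·6 = 36
G: 6·3+3·0 = 18 | 3·4+5·1+1·1 = 18
gcd(6,3,3,5,1) = 1

Coefficients: [6, 3, 3, 5, 1]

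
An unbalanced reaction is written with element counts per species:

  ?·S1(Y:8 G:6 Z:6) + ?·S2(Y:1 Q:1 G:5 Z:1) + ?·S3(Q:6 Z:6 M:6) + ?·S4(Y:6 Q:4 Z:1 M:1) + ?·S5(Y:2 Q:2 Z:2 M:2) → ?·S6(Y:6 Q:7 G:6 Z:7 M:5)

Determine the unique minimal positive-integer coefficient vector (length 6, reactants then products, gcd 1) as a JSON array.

Coefficients: [1, 6, 3, 2, 5, 6]

Y: 1·8+6·1+3·0+2·6+5·2 = 36 | 6·6 = 36
Q: 1·0+6·1+3·6+2·4+5·2 = 42 | 6·7 = 42
G: 1·6+6·5+3·0+2·0+5·0 = 36 | 6·6 = 36
Z: 1·6+6·1+3·6+2·1+5·2 = 42 | 6·7 = 42
M: 1·0+6·0+3·6+2·1+5·2 = 30 | 6·5 = 30
gcd(1,6,3,2,5,6) = 1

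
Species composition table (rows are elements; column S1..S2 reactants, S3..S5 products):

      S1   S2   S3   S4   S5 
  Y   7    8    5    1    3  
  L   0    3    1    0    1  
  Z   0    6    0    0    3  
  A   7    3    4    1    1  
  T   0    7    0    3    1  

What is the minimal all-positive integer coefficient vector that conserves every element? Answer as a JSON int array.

Y: 2·7+3·8 = 38 | 3·5+5·1+6·3 = 38
L: 2·0+3·3 = 9 | 3·1+5·0+6·1 = 9
Z: 2·0+3·6 = 18 | 3·0+5·0+6·3 = 18
A: 2·7+3·3 = 23 | 3·4+5·1+6·1 = 23
T: 2·0+3·7 = 21 | 3·0+5·3+6·1 = 21
gcd(2,3,3,5,6) = 1

Coefficients: [2, 3, 3, 5, 6]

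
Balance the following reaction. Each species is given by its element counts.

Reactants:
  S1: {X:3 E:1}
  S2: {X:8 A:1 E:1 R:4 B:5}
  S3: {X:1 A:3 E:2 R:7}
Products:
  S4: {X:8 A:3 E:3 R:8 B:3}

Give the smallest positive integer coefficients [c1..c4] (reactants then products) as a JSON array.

Coefficients: [4, 3, 4, 5]

X: 4·3+3·8+4·1 = 40 | 5·8 = 40
A: 4·0+3·1+4·3 = 15 | 5·3 = 15
E: 4·1+3·1+4·2 = 15 | 5·3 = 15
R: 4·0+3·4+4·7 = 40 | 5·8 = 40
B: 4·0+3·5+4·0 = 15 | 5·3 = 15
gcd(4,3,4,5) = 1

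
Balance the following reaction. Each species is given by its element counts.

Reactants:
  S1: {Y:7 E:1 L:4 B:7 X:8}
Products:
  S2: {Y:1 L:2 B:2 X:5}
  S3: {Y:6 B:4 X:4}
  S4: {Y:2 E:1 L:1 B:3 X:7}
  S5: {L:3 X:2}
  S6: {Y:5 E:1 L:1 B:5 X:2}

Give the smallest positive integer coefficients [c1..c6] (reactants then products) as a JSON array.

Coefficients: [6, 3, 2, 1, 4, 5]

Y: 6·7 = 42 | 3·1+2·6+1·2+4·0+5·5 = 42
E: 6·1 = 6 | 3·0+2·0+1·1+4·0+5·1 = 6
L: 6·4 = 24 | 3·2+2·0+1·1+4·3+5·1 = 24
B: 6·7 = 42 | 3·2+2·4+1·3+4·0+5·5 = 42
X: 6·8 = 48 | 3·5+2·4+1·7+4·2+5·2 = 48
gcd(6,3,2,1,4,5) = 1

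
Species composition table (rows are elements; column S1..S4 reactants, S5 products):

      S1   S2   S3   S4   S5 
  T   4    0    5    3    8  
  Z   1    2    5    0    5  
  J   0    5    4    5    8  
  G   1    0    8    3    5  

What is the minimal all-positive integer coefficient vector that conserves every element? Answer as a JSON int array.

Coefficients: [4, 3, 1, 1, 3]

T: 4·4+3·0+1·5+1·3 = 24 | 3·8 = 24
Z: 4·1+3·2+1·5+1·0 = 15 | 3·5 = 15
J: 4·0+3·5+1·4+1·5 = 24 | 3·8 = 24
G: 4·1+3·0+1·8+1·3 = 15 | 3·5 = 15
gcd(4,3,1,1,3) = 1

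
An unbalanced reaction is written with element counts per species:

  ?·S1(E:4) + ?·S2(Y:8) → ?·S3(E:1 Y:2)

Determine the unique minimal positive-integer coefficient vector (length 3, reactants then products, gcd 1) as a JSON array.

E: 1·4+1·0 = 4 | 4·1 = 4
Y: 1·0+1·8 = 8 | 4·2 = 8
gcd(1,1,4) = 1

Coefficients: [1, 1, 4]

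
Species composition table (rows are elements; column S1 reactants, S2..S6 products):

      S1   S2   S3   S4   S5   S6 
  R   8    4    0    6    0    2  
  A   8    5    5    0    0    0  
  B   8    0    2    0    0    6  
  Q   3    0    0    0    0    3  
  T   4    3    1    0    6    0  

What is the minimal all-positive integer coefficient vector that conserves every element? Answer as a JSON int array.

R: 5·8 = 40 | 3·4+5·0+3·6+1·0+5·2 = 40
A: 5·8 = 40 | 3·5+5·5+3·0+1·0+5·0 = 40
B: 5·8 = 40 | 3·0+5·2+3·0+1·0+5·6 = 40
Q: 5·3 = 15 | 3·0+5·0+3·0+1·0+5·3 = 15
T: 5·4 = 20 | 3·3+5·1+3·0+1·6+5·0 = 20
gcd(5,3,5,3,1,5) = 1

Coefficients: [5, 3, 5, 3, 1, 5]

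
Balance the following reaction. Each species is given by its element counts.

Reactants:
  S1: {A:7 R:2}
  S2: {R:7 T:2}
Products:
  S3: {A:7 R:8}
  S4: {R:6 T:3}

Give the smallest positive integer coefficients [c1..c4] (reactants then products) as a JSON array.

Coefficients: [3, 6, 3, 4]

A: 3·7+6·0 = 21 | 3·7+4·0 = 21
R: 3·2+6·7 = 48 | 3·8+4·6 = 48
T: 3·0+6·2 = 12 | 3·0+4·3 = 12
gcd(3,6,3,4) = 1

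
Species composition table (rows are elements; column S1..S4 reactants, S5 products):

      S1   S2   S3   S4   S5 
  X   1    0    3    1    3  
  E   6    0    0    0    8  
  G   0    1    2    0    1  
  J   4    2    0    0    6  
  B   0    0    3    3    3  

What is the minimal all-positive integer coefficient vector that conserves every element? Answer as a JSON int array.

Coefficients: [4, 1, 1, 2, 3]

X: 4·1+1·0+1·3+2·1 = 9 | 3·3 = 9
E: 4·6+1·0+1·0+2·0 = 24 | 3·8 = 24
G: 4·0+1·1+1·2+2·0 = 3 | 3·1 = 3
J: 4·4+1·2+1·0+2·0 = 18 | 3·6 = 18
B: 4·0+1·0+1·3+2·3 = 9 | 3·3 = 9
gcd(4,1,1,2,3) = 1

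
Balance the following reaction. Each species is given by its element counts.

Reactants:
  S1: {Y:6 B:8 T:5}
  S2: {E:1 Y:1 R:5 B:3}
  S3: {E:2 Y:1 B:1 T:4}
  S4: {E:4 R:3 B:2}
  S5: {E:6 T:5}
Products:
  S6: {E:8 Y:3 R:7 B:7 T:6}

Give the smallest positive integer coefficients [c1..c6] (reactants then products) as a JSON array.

E: 1·0+4·1+5·2+5·4+1·6 = 40 | 5·8 = 40
Y: 1·6+4·1+5·1+5·0+1·0 = 15 | 5·3 = 15
R: 1·0+4·5+5·0+5·3+1·0 = 35 | 5·7 = 35
B: 1·8+4·3+5·1+5·2+1·0 = 35 | 5·7 = 35
T: 1·5+4·0+5·4+5·0+1·5 = 30 | 5·6 = 30
gcd(1,4,5,5,1,5) = 1

Coefficients: [1, 4, 5, 5, 1, 5]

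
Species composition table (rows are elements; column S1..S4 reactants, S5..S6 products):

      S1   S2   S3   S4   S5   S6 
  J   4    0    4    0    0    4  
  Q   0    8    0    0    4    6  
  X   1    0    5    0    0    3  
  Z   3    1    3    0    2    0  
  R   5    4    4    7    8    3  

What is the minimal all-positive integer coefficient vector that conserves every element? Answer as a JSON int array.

Coefficients: [1, 4, 1, 3, 5, 2]

J: 1·4+4·0+1·4+3·0 = 8 | 5·0+2·4 = 8
Q: 1·0+4·8+1·0+3·0 = 32 | 5·4+2·6 = 32
X: 1·1+4·0+1·5+3·0 = 6 | 5·0+2·3 = 6
Z: 1·3+4·1+1·3+3·0 = 10 | 5·2+2·0 = 10
R: 1·5+4·4+1·4+3·7 = 46 | 5·8+2·3 = 46
gcd(1,4,1,3,5,2) = 1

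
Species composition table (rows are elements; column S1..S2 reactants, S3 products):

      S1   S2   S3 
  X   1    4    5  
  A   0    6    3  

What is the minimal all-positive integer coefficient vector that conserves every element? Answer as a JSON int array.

Coefficients: [6, 1, 2]

X: 6·1+1·4 = 10 | 2·5 = 10
A: 6·0+1·6 = 6 | 2·3 = 6
gcd(6,1,2) = 1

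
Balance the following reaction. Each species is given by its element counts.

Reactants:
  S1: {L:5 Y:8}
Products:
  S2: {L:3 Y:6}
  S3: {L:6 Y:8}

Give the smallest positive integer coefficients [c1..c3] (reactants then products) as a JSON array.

Coefficients: [6, 4, 3]

L: 6·5 = 30 | 4·3+3·6 = 30
Y: 6·8 = 48 | 4·6+3·8 = 48
gcd(6,4,3) = 1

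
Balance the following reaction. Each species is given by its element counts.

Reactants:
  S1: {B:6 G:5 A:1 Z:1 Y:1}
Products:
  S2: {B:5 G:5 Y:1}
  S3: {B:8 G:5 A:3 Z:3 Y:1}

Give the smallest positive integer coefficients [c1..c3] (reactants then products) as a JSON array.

Coefficients: [3, 2, 1]

B: 3·6 = 18 | 2·5+1·8 = 18
G: 3·5 = 15 | 2·5+1·5 = 15
A: 3·1 = 3 | 2·0+1·3 = 3
Z: 3·1 = 3 | 2·0+1·3 = 3
Y: 3·1 = 3 | 2·1+1·1 = 3
gcd(3,2,1) = 1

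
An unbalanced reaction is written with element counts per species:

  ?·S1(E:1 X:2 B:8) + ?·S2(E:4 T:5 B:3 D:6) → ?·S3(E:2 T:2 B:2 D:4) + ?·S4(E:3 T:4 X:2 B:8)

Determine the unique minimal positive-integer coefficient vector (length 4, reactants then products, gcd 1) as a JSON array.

E: 1·1+2·4 = 9 | 3·2+1·3 = 9
T: 1·0+2·5 = 10 | 3·2+1·4 = 10
X: 1·2+2·0 = 2 | 3·0+1·2 = 2
B: 1·8+2·3 = 14 | 3·2+1·8 = 14
D: 1·0+2·6 = 12 | 3·4+1·0 = 12
gcd(1,2,3,1) = 1

Coefficients: [1, 2, 3, 1]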